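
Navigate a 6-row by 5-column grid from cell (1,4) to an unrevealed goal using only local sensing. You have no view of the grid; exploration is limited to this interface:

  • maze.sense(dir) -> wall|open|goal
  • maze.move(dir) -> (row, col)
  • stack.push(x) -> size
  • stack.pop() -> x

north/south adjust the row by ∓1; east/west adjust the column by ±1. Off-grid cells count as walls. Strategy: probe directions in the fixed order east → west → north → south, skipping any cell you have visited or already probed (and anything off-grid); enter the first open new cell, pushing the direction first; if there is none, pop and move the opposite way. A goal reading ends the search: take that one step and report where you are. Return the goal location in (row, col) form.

// 1. sense(dir=west) -> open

// 2. push(x=west) -> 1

// 3. move(dir=west) -> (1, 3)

// 4. sense(dir=west) -> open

// 5. push(x=west) -> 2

// 6. move(dir=west) -> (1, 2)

// 7. sense(dir=west) -> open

// 8. push(x=west) -> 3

// 9. move(dir=west) -> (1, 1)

// 10. sense(dir=west) -> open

// 11. push(x=west) -> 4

// 12. move(dir=west) -> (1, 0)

// 13. sense(dir=north) -> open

// 14. push(x=north) -> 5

// 15. move(dir=north) -> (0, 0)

// 16. sense(dir=east) -> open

// 17. push(x=east) -> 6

// 18. move(dir=east) -> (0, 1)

// 19. sense(dir=east) -> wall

// 20. pop() -> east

// 21. move(dir=west) -> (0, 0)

// 22. pop() -> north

// 23. move(dir=south) -> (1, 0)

// 24. sense(dir=south) -> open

// 25. push(x=south) -> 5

// 26. move(dir=south) -> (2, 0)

// 27. sense(dir=east) -> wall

// 28. sense(dir=south) -> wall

// 29. pop() -> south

// 30. move(dir=north) -> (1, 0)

// 31. pop() -> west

// 32. move(dir=east) -> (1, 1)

// 33. pop() -> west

// 34. move(dir=east) -> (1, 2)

// 35. sense(dir=south) -> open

// 36. push(x=south) -> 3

// 37. move(dir=south) -> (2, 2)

// 38. sense(dir=east) -> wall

// 39. sense(dir=south) -> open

// 40. push(x=south) -> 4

// 41. move(dir=south) -> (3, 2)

// 42. sense(dir=east) -> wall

// 43. sense(dir=west) -> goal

// 44. move(dir=west) -> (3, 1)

Answer: (3, 1)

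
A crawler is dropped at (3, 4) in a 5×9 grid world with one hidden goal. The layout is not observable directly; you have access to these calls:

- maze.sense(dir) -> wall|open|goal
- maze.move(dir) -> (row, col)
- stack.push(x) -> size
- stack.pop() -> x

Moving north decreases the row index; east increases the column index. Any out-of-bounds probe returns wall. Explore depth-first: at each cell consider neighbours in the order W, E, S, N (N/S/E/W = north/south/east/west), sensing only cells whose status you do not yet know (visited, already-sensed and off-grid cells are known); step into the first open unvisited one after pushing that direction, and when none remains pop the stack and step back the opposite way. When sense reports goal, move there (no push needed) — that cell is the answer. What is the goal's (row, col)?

>> maze.sense(west)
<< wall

>> maze.sense(east)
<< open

>> stack.push(east)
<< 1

>> maze.move(east)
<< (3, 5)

>> maze.sense(east)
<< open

>> stack.push(east)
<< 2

>> maze.move(east)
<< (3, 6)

>> maze.sense(east)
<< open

>> stack.push(east)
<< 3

>> maze.move(east)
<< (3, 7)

>> maze.sense(east)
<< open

>> stack.push(east)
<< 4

>> maze.move(east)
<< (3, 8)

>> maze.sense(south)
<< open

>> stack.push(south)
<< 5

>> maze.move(south)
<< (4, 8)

>> maze.sense(west)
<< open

>> stack.push(west)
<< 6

>> maze.move(west)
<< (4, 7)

>> maze.sense(west)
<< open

>> stack.push(west)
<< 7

>> maze.move(west)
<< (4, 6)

>> maze.sense(west)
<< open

>> stack.push(west)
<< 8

>> maze.move(west)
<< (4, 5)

>> maze.sense(west)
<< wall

>> stack.pop()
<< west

>> maze.move(east)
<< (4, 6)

>> stack.pop()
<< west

>> maze.move(east)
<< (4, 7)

>> stack.pop()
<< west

>> maze.move(east)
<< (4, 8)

>> stack.pop()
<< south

>> maze.move(north)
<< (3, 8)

>> maze.sense(north)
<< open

>> stack.push(north)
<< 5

>> maze.move(north)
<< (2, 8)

>> maze.sense(west)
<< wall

>> maze.sense(north)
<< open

>> stack.push(north)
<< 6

>> maze.move(north)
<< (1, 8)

>> maze.sense(west)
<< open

>> stack.push(west)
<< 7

>> maze.move(west)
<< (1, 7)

>> maze.sense(west)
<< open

>> stack.push(west)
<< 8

>> maze.move(west)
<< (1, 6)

>> maze.sense(west)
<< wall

>> maze.sense(south)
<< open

>> stack.push(south)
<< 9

>> maze.move(south)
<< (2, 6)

>> maze.sense(west)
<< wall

>> stack.pop()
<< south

>> maze.move(north)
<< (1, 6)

>> maze.sense(north)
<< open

>> stack.push(north)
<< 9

>> maze.move(north)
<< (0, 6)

>> maze.sense(west)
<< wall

>> maze.sense(east)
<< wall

>> stack.pop()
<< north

>> maze.move(south)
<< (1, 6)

>> stack.pop()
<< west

>> maze.move(east)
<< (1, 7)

>> stack.pop()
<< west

>> maze.move(east)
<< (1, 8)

>> maze.sense(north)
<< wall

>> stack.pop()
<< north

>> maze.move(south)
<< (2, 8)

>> stack.pop()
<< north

>> maze.move(south)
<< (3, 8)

>> stack.pop()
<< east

>> maze.move(west)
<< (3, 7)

>> stack.pop()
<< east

>> maze.move(west)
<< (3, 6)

>> stack.pop()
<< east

>> maze.move(west)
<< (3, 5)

>> stack.pop()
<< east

>> maze.move(west)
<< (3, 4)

>> maze.sense(north)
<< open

>> stack.push(north)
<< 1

>> maze.move(north)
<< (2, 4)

>> maze.sense(west)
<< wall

>> maze.sense(north)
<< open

>> stack.push(north)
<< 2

>> maze.move(north)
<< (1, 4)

>> maze.sense(west)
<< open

>> stack.push(west)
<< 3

>> maze.move(west)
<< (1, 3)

>> maze.sense(west)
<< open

>> stack.push(west)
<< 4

>> maze.move(west)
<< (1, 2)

>> maze.sense(west)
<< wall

>> maze.sense(south)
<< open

>> stack.push(south)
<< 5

>> maze.move(south)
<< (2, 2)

>> maze.sense(west)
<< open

>> stack.push(west)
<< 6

>> maze.move(west)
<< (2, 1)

>> maze.sense(west)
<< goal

>> maze.move(west)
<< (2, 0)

Answer: (2, 0)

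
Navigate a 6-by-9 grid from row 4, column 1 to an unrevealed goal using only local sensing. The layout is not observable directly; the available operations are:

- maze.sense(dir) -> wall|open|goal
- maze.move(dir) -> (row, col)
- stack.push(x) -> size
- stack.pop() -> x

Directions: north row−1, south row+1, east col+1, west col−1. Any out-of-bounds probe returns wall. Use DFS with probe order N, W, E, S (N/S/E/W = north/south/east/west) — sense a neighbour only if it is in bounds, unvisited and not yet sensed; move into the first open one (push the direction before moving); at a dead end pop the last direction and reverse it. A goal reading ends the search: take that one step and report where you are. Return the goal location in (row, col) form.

Calling sense on dir→north, yielding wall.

I invoke sense on dir→west, which returns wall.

Using sense on dir→east, — result: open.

I invoke push on x→east, yielding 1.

Next I call move on dir→east, → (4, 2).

I invoke sense on dir→north, and get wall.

Then sense on dir→east, → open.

I use push on x→east, which returns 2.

Next I call move on dir→east, → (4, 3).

Then sense on dir→north, and see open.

I invoke push on x→north, yielding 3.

I invoke move on dir→north, which returns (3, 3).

Using sense on dir→north, and observe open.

I call push on x→north, and see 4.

Then move on dir→north, giving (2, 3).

Then sense on dir→north, yielding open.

I call push on x→north, and observe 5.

Now I run move on dir→north, → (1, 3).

Then sense on dir→north, and get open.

Using push on x→north, : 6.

Invoking move on dir→north, → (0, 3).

I run sense on dir→west, giving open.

Next I call push on x→west, yielding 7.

I call move on dir→west, which returns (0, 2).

I call sense on dir→west, which returns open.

I try push on x→west, and get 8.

Then move on dir→west, yielding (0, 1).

Calling sense on dir→west, → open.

I use push on x→west, : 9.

Now I run move on dir→west, — result: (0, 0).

I use sense on dir→south, — result: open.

I invoke push on x→south, — result: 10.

I invoke move on dir→south, and get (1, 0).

Next I call sense on dir→east, which returns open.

I use push on x→east, yielding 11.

I invoke move on dir→east, and get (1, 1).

I invoke sense on dir→east, yielding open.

Next I call push on x→east, and get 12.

I run move on dir→east, which returns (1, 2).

Calling sense on dir→south, — result: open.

I use push on x→south, → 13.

Calling move on dir→south, → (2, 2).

I run sense on dir→west, and observe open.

Now I run push on x→west, and see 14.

I run move on dir→west, which returns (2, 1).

I call sense on dir→west, and get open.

I invoke push on x→west, and observe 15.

Now I run move on dir→west, : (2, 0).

Calling sense on dir→south, : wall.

Now I run pop(), and observe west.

Using move on dir→east, and get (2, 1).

I invoke pop(), and observe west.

Using move on dir→east, and get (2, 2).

I call pop, — result: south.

Calling move on dir→north, which returns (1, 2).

I use pop, and see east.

Invoking move on dir→west, which returns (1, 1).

Invoking pop, giving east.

Next I call move on dir→west, which returns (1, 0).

Now I run pop(), giving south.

Calling move on dir→north, and observe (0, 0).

I run pop(), which returns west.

Using move on dir→east, : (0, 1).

Now I run pop(), and get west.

I use move on dir→east, giving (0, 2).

I invoke pop, giving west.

Using move on dir→east, yielding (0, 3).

Using sense on dir→east, → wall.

Next I call pop(), and get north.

I run move on dir→south, giving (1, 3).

Now I run sense on dir→east, — result: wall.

Then pop, giving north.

Then move on dir→south, — result: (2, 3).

Next I call sense on dir→east, → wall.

I run pop, — result: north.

Using move on dir→south, and observe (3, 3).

Invoking sense on dir→east, and observe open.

I call push on x→east, and observe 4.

I run move on dir→east, — result: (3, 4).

Calling sense on dir→east, : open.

Then push on x→east, which returns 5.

Next I call move on dir→east, and observe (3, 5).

I try sense on dir→north, and observe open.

I call push on x→north, : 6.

Calling move on dir→north, and observe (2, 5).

Next I call sense on dir→north, and observe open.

Now I run push on x→north, yielding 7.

I call move on dir→north, : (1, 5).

I use sense on dir→north, and get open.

Invoking push on x→north, — result: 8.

Then move on dir→north, : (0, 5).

I call sense on dir→east, and get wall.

Invoking pop(), which returns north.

Now I run move on dir→south, : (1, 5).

Now I run sense on dir→east, : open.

Then push on x→east, giving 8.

I try move on dir→east, → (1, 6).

I invoke sense on dir→east, — result: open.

Now I run push on x→east, — result: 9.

Now I run move on dir→east, → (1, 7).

I invoke sense on dir→north, and observe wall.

I invoke sense on dir→east, and observe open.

I invoke push on x→east, and see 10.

I invoke move on dir→east, and see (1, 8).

I try sense on dir→north, yielding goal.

Next I call move on dir→north, yielding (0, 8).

Answer: (0, 8)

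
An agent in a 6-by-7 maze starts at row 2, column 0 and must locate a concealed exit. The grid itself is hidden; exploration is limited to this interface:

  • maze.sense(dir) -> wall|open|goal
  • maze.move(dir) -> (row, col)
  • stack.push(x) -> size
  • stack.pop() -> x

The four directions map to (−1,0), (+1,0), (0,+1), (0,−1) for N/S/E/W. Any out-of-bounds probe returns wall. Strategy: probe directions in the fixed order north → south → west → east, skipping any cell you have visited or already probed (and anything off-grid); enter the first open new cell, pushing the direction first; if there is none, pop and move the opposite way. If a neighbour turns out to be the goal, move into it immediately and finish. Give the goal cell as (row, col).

CALL sense[dir=north]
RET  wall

CALL sense[dir=south]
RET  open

CALL push[x=south]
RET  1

CALL move[dir=south]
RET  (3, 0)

CALL sense[dir=south]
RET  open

CALL push[x=south]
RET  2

CALL move[dir=south]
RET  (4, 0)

CALL sense[dir=south]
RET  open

CALL push[x=south]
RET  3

CALL move[dir=south]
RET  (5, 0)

CALL sense[dir=east]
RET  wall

CALL pop[]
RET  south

CALL move[dir=north]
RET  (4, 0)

CALL sense[dir=east]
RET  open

CALL push[x=east]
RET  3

CALL move[dir=east]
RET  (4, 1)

CALL sense[dir=north]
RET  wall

CALL sense[dir=east]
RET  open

CALL push[x=east]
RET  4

CALL move[dir=east]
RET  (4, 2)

CALL sense[dir=north]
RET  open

CALL push[x=north]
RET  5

CALL move[dir=north]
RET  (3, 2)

CALL sense[dir=north]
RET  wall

CALL sense[dir=east]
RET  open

CALL push[x=east]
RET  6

CALL move[dir=east]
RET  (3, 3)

CALL sense[dir=north]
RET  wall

CALL sense[dir=south]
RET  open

CALL push[x=south]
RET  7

CALL move[dir=south]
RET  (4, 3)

CALL sense[dir=south]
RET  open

CALL push[x=south]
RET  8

CALL move[dir=south]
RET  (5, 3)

CALL sense[dir=west]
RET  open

CALL push[x=west]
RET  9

CALL move[dir=west]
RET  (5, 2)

CALL pop[]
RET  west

CALL move[dir=east]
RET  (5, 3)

CALL sense[dir=east]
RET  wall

CALL pop[]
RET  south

CALL move[dir=north]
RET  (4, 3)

CALL sense[dir=east]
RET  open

CALL push[x=east]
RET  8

CALL move[dir=east]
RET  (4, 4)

CALL sense[dir=north]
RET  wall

CALL sense[dir=east]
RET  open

CALL push[x=east]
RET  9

CALL move[dir=east]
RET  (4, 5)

CALL sense[dir=north]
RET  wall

CALL sense[dir=south]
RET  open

CALL push[x=south]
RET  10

CALL move[dir=south]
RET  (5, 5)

CALL sense[dir=east]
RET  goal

CALL move[dir=east]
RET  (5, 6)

Answer: (5, 6)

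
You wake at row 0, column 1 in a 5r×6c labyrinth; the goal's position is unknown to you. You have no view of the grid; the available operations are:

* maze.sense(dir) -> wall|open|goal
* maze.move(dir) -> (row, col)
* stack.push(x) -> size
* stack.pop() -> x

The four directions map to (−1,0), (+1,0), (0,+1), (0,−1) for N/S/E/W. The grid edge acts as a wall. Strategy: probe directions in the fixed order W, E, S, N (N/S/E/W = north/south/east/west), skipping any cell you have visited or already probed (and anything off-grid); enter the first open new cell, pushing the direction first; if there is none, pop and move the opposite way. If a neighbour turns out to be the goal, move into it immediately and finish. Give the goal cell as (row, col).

I use sense passing dir: west, which returns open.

Next I call push passing x: west, — result: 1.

I invoke move passing dir: west, and see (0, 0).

I run sense passing dir: south, yielding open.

Then push passing x: south, which returns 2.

I run move passing dir: south, and see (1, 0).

I invoke sense passing dir: east, : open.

I try push passing x: east, and get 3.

I invoke move passing dir: east, — result: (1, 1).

Using sense passing dir: east, which returns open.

Invoking push passing x: east, : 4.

I use move passing dir: east, giving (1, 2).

Now I run sense passing dir: east, which returns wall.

Invoking sense passing dir: south, giving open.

Now I run push passing x: south, — result: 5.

Next I call move passing dir: south, which returns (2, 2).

I try sense passing dir: west, → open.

Then push passing x: west, : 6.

I invoke move passing dir: west, and observe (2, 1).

Now I run sense passing dir: west, and see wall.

I call sense passing dir: south, giving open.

Using push passing x: south, — result: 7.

Using move passing dir: south, : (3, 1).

Then sense passing dir: west, yielding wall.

Invoking sense passing dir: east, : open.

I run push passing x: east, → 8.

Calling move passing dir: east, and see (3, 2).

Invoking sense passing dir: east, → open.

Now I run push passing x: east, and see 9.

Using move passing dir: east, : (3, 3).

Using sense passing dir: east, which returns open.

Using push passing x: east, which returns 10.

I call move passing dir: east, which returns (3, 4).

I call sense passing dir: east, yielding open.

Then push passing x: east, and get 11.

Then move passing dir: east, and see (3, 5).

Invoking sense passing dir: south, and see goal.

I call move passing dir: south, which returns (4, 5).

Answer: (4, 5)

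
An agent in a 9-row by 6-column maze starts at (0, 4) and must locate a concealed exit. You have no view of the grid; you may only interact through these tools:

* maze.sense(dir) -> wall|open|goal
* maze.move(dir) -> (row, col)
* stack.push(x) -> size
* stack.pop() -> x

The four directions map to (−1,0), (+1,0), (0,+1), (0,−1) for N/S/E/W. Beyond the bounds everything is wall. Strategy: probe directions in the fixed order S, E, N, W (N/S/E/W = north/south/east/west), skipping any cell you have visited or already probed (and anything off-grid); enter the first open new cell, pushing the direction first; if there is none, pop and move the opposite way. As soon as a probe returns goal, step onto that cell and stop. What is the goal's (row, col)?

Do: sense[dir=south]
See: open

Do: push[x=south]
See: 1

Do: move[dir=south]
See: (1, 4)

Do: sense[dir=south]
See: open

Do: push[x=south]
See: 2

Do: move[dir=south]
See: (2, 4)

Do: sense[dir=south]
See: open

Do: push[x=south]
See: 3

Do: move[dir=south]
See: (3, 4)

Do: sense[dir=south]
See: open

Do: push[x=south]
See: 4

Do: move[dir=south]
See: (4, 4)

Do: sense[dir=south]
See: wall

Do: sense[dir=east]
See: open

Do: push[x=east]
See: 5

Do: move[dir=east]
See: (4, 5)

Do: sense[dir=south]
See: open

Do: push[x=south]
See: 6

Do: move[dir=south]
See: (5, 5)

Do: sense[dir=south]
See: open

Do: push[x=south]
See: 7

Do: move[dir=south]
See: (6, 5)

Do: sense[dir=south]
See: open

Do: push[x=south]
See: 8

Do: move[dir=south]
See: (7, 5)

Do: sense[dir=south]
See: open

Do: push[x=south]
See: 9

Do: move[dir=south]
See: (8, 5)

Do: sense[dir=west]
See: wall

Do: pop[]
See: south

Do: move[dir=north]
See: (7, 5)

Do: sense[dir=west]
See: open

Do: push[x=west]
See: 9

Do: move[dir=west]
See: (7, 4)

Do: sense[dir=north]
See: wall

Do: sense[dir=west]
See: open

Do: push[x=west]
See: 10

Do: move[dir=west]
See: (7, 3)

Do: sense[dir=south]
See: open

Do: push[x=south]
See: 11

Do: move[dir=south]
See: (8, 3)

Do: sense[dir=west]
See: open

Do: push[x=west]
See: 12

Do: move[dir=west]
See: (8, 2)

Do: sense[dir=north]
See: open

Do: push[x=north]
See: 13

Do: move[dir=north]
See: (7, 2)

Do: sense[dir=north]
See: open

Do: push[x=north]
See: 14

Do: move[dir=north]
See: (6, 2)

Do: sense[dir=east]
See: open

Do: push[x=east]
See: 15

Do: move[dir=east]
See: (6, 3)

Do: sense[dir=north]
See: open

Do: push[x=north]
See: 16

Do: move[dir=north]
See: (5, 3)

Do: sense[dir=north]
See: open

Do: push[x=north]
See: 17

Do: move[dir=north]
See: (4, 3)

Do: sense[dir=north]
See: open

Do: push[x=north]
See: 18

Do: move[dir=north]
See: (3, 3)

Do: sense[dir=north]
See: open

Do: push[x=north]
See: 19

Do: move[dir=north]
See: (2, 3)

Do: sense[dir=north]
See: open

Do: push[x=north]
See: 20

Do: move[dir=north]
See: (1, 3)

Do: sense[dir=north]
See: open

Do: push[x=north]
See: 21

Do: move[dir=north]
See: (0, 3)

Do: sense[dir=west]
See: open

Do: push[x=west]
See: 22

Do: move[dir=west]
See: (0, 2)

Do: sense[dir=south]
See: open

Do: push[x=south]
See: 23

Do: move[dir=south]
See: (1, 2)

Do: sense[dir=south]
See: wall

Do: sense[dir=west]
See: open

Do: push[x=west]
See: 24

Do: move[dir=west]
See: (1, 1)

Do: sense[dir=south]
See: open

Do: push[x=south]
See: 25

Do: move[dir=south]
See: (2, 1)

Do: sense[dir=south]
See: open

Do: push[x=south]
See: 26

Do: move[dir=south]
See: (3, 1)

Do: sense[dir=south]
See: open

Do: push[x=south]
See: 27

Do: move[dir=south]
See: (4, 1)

Do: sense[dir=south]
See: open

Do: push[x=south]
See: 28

Do: move[dir=south]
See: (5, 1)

Do: sense[dir=south]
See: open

Do: push[x=south]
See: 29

Do: move[dir=south]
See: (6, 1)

Do: sense[dir=south]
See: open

Do: push[x=south]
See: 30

Do: move[dir=south]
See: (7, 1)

Do: sense[dir=south]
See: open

Do: push[x=south]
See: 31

Do: move[dir=south]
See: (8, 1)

Do: sense[dir=west]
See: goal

Do: move[dir=west]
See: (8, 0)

Answer: (8, 0)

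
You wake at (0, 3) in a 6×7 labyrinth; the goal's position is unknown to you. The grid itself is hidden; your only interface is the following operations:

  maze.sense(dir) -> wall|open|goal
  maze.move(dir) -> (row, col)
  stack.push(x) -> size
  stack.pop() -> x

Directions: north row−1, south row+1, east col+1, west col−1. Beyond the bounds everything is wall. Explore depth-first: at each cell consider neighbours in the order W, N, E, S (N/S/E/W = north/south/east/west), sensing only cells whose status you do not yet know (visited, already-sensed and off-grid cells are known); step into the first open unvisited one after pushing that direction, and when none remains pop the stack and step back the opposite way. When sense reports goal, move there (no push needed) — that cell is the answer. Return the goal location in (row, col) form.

[in] sense dir→west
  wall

[in] sense dir→east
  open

[in] push x→east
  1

[in] move dir→east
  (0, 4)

[in] sense dir→east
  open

[in] push x→east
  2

[in] move dir→east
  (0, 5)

[in] sense dir→east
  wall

[in] sense dir→south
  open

[in] push x→south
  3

[in] move dir→south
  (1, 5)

[in] sense dir→west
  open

[in] push x→west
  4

[in] move dir→west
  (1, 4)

[in] sense dir→west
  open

[in] push x→west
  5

[in] move dir→west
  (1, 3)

[in] sense dir→west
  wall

[in] sense dir→south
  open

[in] push x→south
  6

[in] move dir→south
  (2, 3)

[in] sense dir→west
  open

[in] push x→west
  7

[in] move dir→west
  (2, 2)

[in] sense dir→west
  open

[in] push x→west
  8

[in] move dir→west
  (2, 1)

[in] sense dir→west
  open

[in] push x→west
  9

[in] move dir→west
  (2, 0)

[in] sense dir→north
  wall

[in] sense dir→south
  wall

[in] pop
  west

[in] move dir→east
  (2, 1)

[in] sense dir→north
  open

[in] push x→north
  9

[in] move dir→north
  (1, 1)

[in] sense dir→north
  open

[in] push x→north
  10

[in] move dir→north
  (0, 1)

[in] sense dir→west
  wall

[in] pop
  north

[in] move dir→south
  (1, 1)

[in] pop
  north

[in] move dir→south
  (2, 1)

[in] sense dir→south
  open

[in] push x→south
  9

[in] move dir→south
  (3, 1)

[in] sense dir→east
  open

[in] push x→east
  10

[in] move dir→east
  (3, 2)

[in] sense dir→east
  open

[in] push x→east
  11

[in] move dir→east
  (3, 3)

[in] sense dir→east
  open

[in] push x→east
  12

[in] move dir→east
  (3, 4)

[in] sense dir→north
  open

[in] push x→north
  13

[in] move dir→north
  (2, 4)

[in] sense dir→east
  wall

[in] pop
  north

[in] move dir→south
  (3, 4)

[in] sense dir→east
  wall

[in] sense dir→south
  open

[in] push x→south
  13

[in] move dir→south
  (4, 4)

[in] sense dir→west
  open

[in] push x→west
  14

[in] move dir→west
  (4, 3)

[in] sense dir→west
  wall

[in] sense dir→south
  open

[in] push x→south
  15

[in] move dir→south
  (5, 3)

[in] sense dir→west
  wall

[in] sense dir→east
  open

[in] push x→east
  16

[in] move dir→east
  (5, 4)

[in] sense dir→east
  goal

[in] move dir→east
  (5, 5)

Answer: (5, 5)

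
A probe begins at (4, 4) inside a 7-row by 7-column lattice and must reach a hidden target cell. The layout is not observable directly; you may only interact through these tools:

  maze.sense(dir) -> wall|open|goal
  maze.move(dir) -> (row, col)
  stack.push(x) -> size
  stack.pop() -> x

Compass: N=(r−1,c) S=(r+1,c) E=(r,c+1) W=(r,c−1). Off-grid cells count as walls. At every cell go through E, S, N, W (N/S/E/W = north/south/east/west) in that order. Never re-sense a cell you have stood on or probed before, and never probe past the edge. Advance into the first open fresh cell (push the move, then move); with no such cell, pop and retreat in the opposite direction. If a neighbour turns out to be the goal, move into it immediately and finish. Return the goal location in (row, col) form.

Invoking sense(east), — result: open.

Next I call push(east), which returns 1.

Calling move(east), which returns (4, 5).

Then sense(east), yielding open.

I invoke push(east), which returns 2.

Using move(east), and get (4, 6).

Next I call sense(south), which returns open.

I try push(south), : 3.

I use move(south), : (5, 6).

Now I run sense(south), giving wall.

Using sense(west), and see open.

Using push(west), : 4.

Calling move(west), and see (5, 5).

I use sense(south), which returns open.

I run push(south), — result: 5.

I try move(south), and see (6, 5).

Using sense(west), and observe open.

I call push(west), yielding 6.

I use move(west), and observe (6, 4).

I call sense(north), — result: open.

Invoking push(north), : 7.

I call move(north), and get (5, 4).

Calling sense(west), which returns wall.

I use pop(), which returns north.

Invoking move(south), → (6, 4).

Then sense(west), — result: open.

I call push(west), which returns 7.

I invoke move(west), giving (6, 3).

Calling sense(west), yielding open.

Using push(west), : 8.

I invoke move(west), → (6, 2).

I call sense(north), which returns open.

Next I call push(north), yielding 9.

Using move(north), yielding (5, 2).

Now I run sense(north), and see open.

I try push(north), — result: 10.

Invoking move(north), → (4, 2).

Using sense(east), and see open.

I try push(east), and get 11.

Next I call move(east), → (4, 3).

Then sense(north), and observe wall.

Using pop(), and see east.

Calling move(west), → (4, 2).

I try sense(north), giving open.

Invoking push(north), and get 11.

I use move(north), giving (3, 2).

I call sense(north), — result: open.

I try push(north), → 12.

Then move(north), → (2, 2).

Then sense(east), giving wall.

Then sense(north), giving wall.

I call sense(west), giving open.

Calling push(west), and get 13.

I run move(west), → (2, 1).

Next I call sense(south), : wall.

Next I call sense(north), and observe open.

Then push(north), : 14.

Next I call move(north), — result: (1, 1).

Invoking sense(north), and see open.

Invoking push(north), and see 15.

Using move(north), and see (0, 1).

I use sense(east), giving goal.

I try move(east), and observe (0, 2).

Answer: (0, 2)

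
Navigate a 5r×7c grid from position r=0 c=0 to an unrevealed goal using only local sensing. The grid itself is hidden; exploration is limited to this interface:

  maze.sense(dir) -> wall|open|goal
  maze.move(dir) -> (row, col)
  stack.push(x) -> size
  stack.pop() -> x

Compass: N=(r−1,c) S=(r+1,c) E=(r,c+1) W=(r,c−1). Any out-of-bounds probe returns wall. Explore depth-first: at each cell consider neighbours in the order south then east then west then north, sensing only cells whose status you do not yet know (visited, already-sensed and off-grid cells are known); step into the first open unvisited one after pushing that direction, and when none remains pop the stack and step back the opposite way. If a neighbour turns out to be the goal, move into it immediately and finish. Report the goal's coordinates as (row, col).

// maze.sense(dir: south) => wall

// maze.sense(dir: east) => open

// stack.push(x: east) => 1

// maze.move(dir: east) => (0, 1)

// maze.sense(dir: south) => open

// stack.push(x: south) => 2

// maze.move(dir: south) => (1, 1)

// maze.sense(dir: south) => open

// stack.push(x: south) => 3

// maze.move(dir: south) => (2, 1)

// maze.sense(dir: south) => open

// stack.push(x: south) => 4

// maze.move(dir: south) => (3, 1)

// maze.sense(dir: south) => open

// stack.push(x: south) => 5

// maze.move(dir: south) => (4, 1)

// maze.sense(dir: east) => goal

// maze.move(dir: east) => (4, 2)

Answer: (4, 2)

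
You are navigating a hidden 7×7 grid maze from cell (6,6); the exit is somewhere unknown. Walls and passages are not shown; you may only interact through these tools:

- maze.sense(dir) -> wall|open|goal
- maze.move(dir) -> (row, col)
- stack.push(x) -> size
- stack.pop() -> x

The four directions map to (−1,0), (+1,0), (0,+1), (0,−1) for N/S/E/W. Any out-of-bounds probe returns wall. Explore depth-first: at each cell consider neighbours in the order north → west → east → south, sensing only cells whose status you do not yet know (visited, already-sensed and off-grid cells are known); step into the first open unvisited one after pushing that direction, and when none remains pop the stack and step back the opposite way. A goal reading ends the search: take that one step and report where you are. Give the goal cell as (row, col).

// maze.sense(north) == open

// stack.push(north) == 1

// maze.move(north) == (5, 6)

// maze.sense(north) == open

// stack.push(north) == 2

// maze.move(north) == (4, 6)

// maze.sense(north) == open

// stack.push(north) == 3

// maze.move(north) == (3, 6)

// maze.sense(north) == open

// stack.push(north) == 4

// maze.move(north) == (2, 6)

// maze.sense(north) == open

// stack.push(north) == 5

// maze.move(north) == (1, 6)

// maze.sense(north) == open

// stack.push(north) == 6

// maze.move(north) == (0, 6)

// maze.sense(west) == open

// stack.push(west) == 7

// maze.move(west) == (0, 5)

// maze.sense(west) == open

// stack.push(west) == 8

// maze.move(west) == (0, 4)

// maze.sense(west) == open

// stack.push(west) == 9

// maze.move(west) == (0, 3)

// maze.sense(west) == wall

// maze.sense(south) == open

// stack.push(south) == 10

// maze.move(south) == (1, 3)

// maze.sense(west) == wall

// maze.sense(east) == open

// stack.push(east) == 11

// maze.move(east) == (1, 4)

// maze.sense(east) == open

// stack.push(east) == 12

// maze.move(east) == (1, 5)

// maze.sense(south) == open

// stack.push(south) == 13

// maze.move(south) == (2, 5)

// maze.sense(west) == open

// stack.push(west) == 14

// maze.move(west) == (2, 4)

// maze.sense(west) == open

// stack.push(west) == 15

// maze.move(west) == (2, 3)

// maze.sense(west) == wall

// maze.sense(south) == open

// stack.push(south) == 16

// maze.move(south) == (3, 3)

// maze.sense(west) == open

// stack.push(west) == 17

// maze.move(west) == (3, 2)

// maze.sense(west) == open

// stack.push(west) == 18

// maze.move(west) == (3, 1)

// maze.sense(north) == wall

// maze.sense(west) == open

// stack.push(west) == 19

// maze.move(west) == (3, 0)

// maze.sense(north) == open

// stack.push(north) == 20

// maze.move(north) == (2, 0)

// maze.sense(north) == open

// stack.push(north) == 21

// maze.move(north) == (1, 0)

// maze.sense(north) == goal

// maze.move(north) == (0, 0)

Answer: (0, 0)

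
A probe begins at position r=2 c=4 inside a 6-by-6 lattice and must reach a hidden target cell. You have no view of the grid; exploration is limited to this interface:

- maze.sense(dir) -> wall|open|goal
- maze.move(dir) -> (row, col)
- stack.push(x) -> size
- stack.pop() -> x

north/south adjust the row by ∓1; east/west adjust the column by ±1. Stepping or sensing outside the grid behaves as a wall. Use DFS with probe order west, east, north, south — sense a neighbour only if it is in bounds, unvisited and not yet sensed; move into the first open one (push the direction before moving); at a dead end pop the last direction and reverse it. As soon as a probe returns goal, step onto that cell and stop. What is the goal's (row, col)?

I call sense with west, and get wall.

I try sense with east, yielding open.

Then push with east, — result: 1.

Next I call move with east, → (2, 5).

Next I call sense with north, which returns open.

I call push with north, — result: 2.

Calling move with north, : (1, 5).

Next I call sense with west, and observe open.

I invoke push with west, which returns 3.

I call move with west, giving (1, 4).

I call sense with west, and observe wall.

Next I call sense with north, giving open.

I run push with north, and observe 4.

Next I call move with north, → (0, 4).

I run sense with west, → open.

I try push with west, and get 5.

Then move with west, → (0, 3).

Now I run sense with west, : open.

I try push with west, — result: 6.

I call move with west, yielding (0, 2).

Invoking sense with west, — result: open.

I invoke push with west, giving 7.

I invoke move with west, and observe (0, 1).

I invoke sense with west, and get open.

Now I run push with west, : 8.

I try move with west, and see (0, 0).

Next I call sense with south, → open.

I use push with south, and get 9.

I invoke move with south, giving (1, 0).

I use sense with east, — result: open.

Using push with east, and get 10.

Using move with east, and observe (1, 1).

I try sense with east, which returns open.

I try push with east, giving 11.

Calling move with east, which returns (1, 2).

Now I run sense with south, — result: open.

Invoking push with south, and see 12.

Invoking move with south, and observe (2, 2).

Now I run sense with west, : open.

Using push with west, yielding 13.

I invoke move with west, → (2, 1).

Now I run sense with west, yielding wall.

I invoke sense with south, → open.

I use push with south, → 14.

Calling move with south, yielding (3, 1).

I run sense with west, and see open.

I try push with west, → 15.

Now I run move with west, which returns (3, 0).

Calling sense with south, and get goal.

I invoke move with south, and get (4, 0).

Answer: (4, 0)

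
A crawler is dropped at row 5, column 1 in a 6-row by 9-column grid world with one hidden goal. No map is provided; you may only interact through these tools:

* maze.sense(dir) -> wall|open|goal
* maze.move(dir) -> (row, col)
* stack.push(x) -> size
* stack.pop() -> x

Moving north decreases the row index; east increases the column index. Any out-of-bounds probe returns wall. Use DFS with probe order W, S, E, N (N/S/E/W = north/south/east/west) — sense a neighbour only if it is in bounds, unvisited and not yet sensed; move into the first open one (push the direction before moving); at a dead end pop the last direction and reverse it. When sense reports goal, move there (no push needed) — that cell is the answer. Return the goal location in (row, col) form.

$ maze.sense dir=west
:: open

$ stack.push x=west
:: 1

$ maze.move dir=west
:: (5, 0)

$ maze.sense dir=north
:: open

$ stack.push x=north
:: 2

$ maze.move dir=north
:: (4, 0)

$ maze.sense dir=east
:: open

$ stack.push x=east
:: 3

$ maze.move dir=east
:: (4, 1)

$ maze.sense dir=east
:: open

$ stack.push x=east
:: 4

$ maze.move dir=east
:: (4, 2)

$ maze.sense dir=south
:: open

$ stack.push x=south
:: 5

$ maze.move dir=south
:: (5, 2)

$ maze.sense dir=east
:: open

$ stack.push x=east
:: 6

$ maze.move dir=east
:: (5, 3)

$ maze.sense dir=east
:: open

$ stack.push x=east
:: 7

$ maze.move dir=east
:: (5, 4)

$ maze.sense dir=east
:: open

$ stack.push x=east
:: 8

$ maze.move dir=east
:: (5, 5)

$ maze.sense dir=east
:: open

$ stack.push x=east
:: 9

$ maze.move dir=east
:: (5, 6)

$ maze.sense dir=east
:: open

$ stack.push x=east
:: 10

$ maze.move dir=east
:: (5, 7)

$ maze.sense dir=east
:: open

$ stack.push x=east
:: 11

$ maze.move dir=east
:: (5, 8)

$ maze.sense dir=north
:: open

$ stack.push x=north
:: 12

$ maze.move dir=north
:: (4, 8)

$ maze.sense dir=west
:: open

$ stack.push x=west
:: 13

$ maze.move dir=west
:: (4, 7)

$ maze.sense dir=west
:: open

$ stack.push x=west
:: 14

$ maze.move dir=west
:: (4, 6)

$ maze.sense dir=west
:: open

$ stack.push x=west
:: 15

$ maze.move dir=west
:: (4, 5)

$ maze.sense dir=west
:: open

$ stack.push x=west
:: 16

$ maze.move dir=west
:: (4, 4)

$ maze.sense dir=west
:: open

$ stack.push x=west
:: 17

$ maze.move dir=west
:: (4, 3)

$ maze.sense dir=north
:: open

$ stack.push x=north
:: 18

$ maze.move dir=north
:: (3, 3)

$ maze.sense dir=west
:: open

$ stack.push x=west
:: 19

$ maze.move dir=west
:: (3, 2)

$ maze.sense dir=west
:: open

$ stack.push x=west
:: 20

$ maze.move dir=west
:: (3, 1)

$ maze.sense dir=west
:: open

$ stack.push x=west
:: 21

$ maze.move dir=west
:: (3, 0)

$ maze.sense dir=north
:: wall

$ stack.pop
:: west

$ maze.move dir=east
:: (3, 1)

$ maze.sense dir=north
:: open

$ stack.push x=north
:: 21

$ maze.move dir=north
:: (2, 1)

$ maze.sense dir=east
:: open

$ stack.push x=east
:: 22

$ maze.move dir=east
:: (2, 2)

$ maze.sense dir=east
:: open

$ stack.push x=east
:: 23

$ maze.move dir=east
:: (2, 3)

$ maze.sense dir=east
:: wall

$ maze.sense dir=north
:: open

$ stack.push x=north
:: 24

$ maze.move dir=north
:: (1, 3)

$ maze.sense dir=west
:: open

$ stack.push x=west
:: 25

$ maze.move dir=west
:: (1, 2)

$ maze.sense dir=west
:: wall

$ maze.sense dir=north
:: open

$ stack.push x=north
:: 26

$ maze.move dir=north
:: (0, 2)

$ maze.sense dir=west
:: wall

$ maze.sense dir=east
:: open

$ stack.push x=east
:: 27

$ maze.move dir=east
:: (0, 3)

$ maze.sense dir=east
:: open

$ stack.push x=east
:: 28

$ maze.move dir=east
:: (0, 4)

$ maze.sense dir=south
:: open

$ stack.push x=south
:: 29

$ maze.move dir=south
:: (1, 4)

$ maze.sense dir=east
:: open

$ stack.push x=east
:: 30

$ maze.move dir=east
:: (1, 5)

$ maze.sense dir=south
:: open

$ stack.push x=south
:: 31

$ maze.move dir=south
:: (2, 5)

$ maze.sense dir=south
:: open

$ stack.push x=south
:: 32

$ maze.move dir=south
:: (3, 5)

$ maze.sense dir=west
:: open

$ stack.push x=west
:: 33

$ maze.move dir=west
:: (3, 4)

$ stack.pop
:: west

$ maze.move dir=east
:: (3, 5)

$ maze.sense dir=east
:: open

$ stack.push x=east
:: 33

$ maze.move dir=east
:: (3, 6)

$ maze.sense dir=east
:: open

$ stack.push x=east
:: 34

$ maze.move dir=east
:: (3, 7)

$ maze.sense dir=east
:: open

$ stack.push x=east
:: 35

$ maze.move dir=east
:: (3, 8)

$ maze.sense dir=north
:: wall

$ stack.pop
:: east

$ maze.move dir=west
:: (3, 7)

$ maze.sense dir=north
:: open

$ stack.push x=north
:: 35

$ maze.move dir=north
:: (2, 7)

$ maze.sense dir=west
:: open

$ stack.push x=west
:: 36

$ maze.move dir=west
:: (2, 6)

$ maze.sense dir=north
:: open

$ stack.push x=north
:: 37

$ maze.move dir=north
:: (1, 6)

$ maze.sense dir=east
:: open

$ stack.push x=east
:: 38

$ maze.move dir=east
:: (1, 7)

$ maze.sense dir=east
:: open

$ stack.push x=east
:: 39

$ maze.move dir=east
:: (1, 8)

$ maze.sense dir=north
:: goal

$ maze.move dir=north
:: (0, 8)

Answer: (0, 8)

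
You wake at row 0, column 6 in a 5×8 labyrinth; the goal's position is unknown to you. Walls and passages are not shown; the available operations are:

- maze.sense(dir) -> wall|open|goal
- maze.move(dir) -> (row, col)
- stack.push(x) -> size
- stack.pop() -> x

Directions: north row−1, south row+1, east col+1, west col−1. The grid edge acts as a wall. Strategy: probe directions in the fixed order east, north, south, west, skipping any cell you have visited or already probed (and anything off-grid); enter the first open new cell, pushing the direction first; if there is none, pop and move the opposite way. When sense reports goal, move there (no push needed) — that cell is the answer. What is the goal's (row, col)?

Act: sense[dir=east]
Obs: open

Act: push[x=east]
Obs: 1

Act: move[dir=east]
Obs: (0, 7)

Act: sense[dir=south]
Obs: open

Act: push[x=south]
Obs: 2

Act: move[dir=south]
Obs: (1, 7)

Act: sense[dir=south]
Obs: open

Act: push[x=south]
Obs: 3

Act: move[dir=south]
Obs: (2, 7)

Act: sense[dir=south]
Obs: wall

Act: sense[dir=west]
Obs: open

Act: push[x=west]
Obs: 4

Act: move[dir=west]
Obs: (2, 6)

Act: sense[dir=north]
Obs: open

Act: push[x=north]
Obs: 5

Act: move[dir=north]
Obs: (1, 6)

Act: sense[dir=west]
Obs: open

Act: push[x=west]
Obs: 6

Act: move[dir=west]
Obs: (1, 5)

Act: sense[dir=north]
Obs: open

Act: push[x=north]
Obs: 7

Act: move[dir=north]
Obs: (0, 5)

Act: sense[dir=west]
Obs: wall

Act: pop[]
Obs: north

Act: move[dir=south]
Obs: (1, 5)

Act: sense[dir=south]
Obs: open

Act: push[x=south]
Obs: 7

Act: move[dir=south]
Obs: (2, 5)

Act: sense[dir=south]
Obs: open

Act: push[x=south]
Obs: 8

Act: move[dir=south]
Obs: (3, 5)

Act: sense[dir=east]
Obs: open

Act: push[x=east]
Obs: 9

Act: move[dir=east]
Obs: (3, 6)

Act: sense[dir=south]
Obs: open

Act: push[x=south]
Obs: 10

Act: move[dir=south]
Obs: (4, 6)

Act: sense[dir=east]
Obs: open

Act: push[x=east]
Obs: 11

Act: move[dir=east]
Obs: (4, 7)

Act: pop[]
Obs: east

Act: move[dir=west]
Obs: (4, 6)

Act: sense[dir=west]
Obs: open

Act: push[x=west]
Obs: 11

Act: move[dir=west]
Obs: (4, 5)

Act: sense[dir=west]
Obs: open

Act: push[x=west]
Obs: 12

Act: move[dir=west]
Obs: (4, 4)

Act: sense[dir=north]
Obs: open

Act: push[x=north]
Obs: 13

Act: move[dir=north]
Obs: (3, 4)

Act: sense[dir=north]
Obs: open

Act: push[x=north]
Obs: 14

Act: move[dir=north]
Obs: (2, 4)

Act: sense[dir=north]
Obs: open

Act: push[x=north]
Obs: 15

Act: move[dir=north]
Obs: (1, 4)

Act: sense[dir=west]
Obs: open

Act: push[x=west]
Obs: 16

Act: move[dir=west]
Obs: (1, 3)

Act: sense[dir=north]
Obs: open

Act: push[x=north]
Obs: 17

Act: move[dir=north]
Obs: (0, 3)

Act: sense[dir=west]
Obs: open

Act: push[x=west]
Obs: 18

Act: move[dir=west]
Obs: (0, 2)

Act: sense[dir=south]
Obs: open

Act: push[x=south]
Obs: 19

Act: move[dir=south]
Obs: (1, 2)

Act: sense[dir=south]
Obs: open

Act: push[x=south]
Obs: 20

Act: move[dir=south]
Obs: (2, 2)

Act: sense[dir=east]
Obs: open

Act: push[x=east]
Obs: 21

Act: move[dir=east]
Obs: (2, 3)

Act: sense[dir=south]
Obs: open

Act: push[x=south]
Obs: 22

Act: move[dir=south]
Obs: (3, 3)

Act: sense[dir=south]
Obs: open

Act: push[x=south]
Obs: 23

Act: move[dir=south]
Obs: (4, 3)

Act: sense[dir=west]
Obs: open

Act: push[x=west]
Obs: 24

Act: move[dir=west]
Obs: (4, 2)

Act: sense[dir=north]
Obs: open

Act: push[x=north]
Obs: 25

Act: move[dir=north]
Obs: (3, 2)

Act: sense[dir=west]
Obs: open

Act: push[x=west]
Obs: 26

Act: move[dir=west]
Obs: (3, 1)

Act: sense[dir=north]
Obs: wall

Act: sense[dir=south]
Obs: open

Act: push[x=south]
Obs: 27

Act: move[dir=south]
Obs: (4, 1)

Act: sense[dir=west]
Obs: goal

Act: move[dir=west]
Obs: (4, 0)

Answer: (4, 0)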